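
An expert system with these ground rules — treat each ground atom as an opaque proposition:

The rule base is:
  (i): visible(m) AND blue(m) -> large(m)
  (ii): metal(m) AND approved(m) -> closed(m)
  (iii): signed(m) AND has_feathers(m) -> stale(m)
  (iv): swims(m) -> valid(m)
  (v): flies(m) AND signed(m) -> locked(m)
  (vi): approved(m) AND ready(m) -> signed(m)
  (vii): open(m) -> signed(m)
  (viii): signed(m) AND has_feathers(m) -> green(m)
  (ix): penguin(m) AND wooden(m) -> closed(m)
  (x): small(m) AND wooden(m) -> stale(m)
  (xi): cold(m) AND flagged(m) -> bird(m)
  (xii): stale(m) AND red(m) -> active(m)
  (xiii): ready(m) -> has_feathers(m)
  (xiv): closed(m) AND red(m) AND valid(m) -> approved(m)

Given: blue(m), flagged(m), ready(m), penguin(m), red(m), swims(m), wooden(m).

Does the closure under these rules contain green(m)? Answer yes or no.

yes

Round 1: (iv) [swims(m) -> valid(m)]; (ix) [penguin(m) AND wooden(m) -> closed(m)]; (xiii) [ready(m) -> has_feathers(m)]. New: valid(m), closed(m), has_feathers(m).
Round 2: (xiv) [closed(m) AND red(m) AND valid(m) -> approved(m)]. New: approved(m).
Round 3: (vi) [approved(m) AND ready(m) -> signed(m)]. New: signed(m).
Round 4: (iii) [signed(m) AND has_feathers(m) -> stale(m)]; (viii) [signed(m) AND has_feathers(m) -> green(m)]. New: stale(m), green(m).
Round 5: (xii) [stale(m) AND red(m) -> active(m)]. New: active(m).
green(m) appears in round 4, so it is derivable.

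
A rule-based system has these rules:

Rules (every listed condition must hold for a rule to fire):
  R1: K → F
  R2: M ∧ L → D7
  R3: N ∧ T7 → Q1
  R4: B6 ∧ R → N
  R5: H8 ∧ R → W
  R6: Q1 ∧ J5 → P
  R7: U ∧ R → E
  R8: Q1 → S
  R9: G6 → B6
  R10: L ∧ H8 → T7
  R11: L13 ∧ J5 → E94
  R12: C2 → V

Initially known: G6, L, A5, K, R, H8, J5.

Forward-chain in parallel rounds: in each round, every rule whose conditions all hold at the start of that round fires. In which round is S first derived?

4

Round 1 fires R1, R5, R9, R10, giving F, W, B6, T7.
Round 2 fires R4, giving N.
Round 3 fires R3, giving Q1.
Round 4 fires R6, R8, giving P, S.
S first appears in round 4.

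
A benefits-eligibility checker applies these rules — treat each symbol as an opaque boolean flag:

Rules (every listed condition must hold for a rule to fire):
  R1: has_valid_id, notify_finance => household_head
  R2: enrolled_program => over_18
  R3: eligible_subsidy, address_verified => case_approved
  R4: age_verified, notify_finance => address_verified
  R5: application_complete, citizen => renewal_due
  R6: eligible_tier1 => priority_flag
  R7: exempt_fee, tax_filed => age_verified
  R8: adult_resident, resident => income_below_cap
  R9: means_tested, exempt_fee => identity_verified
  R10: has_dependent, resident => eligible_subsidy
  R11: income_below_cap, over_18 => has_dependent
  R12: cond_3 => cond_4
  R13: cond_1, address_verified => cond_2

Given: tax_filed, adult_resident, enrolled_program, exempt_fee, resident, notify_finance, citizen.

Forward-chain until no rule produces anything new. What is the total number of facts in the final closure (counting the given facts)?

Round 1: R2 [enrolled_program => over_18]; R7 [exempt_fee, tax_filed => age_verified]; R8 [adult_resident, resident => income_below_cap]. New: over_18, age_verified, income_below_cap.
Round 2: R4 [age_verified, notify_finance => address_verified]; R11 [income_below_cap, over_18 => has_dependent]. New: address_verified, has_dependent.
Round 3: R10 [has_dependent, resident => eligible_subsidy]. New: eligible_subsidy.
Round 4: R3 [eligible_subsidy, address_verified => case_approved]. New: case_approved.
Closure: {address_verified, adult_resident, age_verified, case_approved, citizen, eligible_subsidy, enrolled_program, exempt_fee, has_dependent, income_below_cap, notify_finance, over_18, resident, tax_filed} — 14 facts.

14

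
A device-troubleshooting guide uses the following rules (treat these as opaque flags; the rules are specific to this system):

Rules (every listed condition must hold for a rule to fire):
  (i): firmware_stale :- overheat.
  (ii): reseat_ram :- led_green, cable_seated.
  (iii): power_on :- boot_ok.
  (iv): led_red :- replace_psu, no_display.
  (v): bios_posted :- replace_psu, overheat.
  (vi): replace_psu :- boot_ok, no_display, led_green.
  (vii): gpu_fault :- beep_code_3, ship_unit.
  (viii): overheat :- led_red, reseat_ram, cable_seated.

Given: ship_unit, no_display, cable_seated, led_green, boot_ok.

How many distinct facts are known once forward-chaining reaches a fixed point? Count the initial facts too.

12

[1] (ii) [reseat_ram :- led_green, cable_seated.]; (iii) [power_on :- boot_ok.]; (vi) [replace_psu :- boot_ok, no_display, led_green.]. ⇒ new: reseat_ram, power_on, replace_psu.
[2] (iv) [led_red :- replace_psu, no_display.]. ⇒ new: led_red.
[3] (viii) [overheat :- led_red, reseat_ram, cable_seated.]. ⇒ new: overheat.
[4] (i) [firmware_stale :- overheat.]; (v) [bios_posted :- replace_psu, overheat.]. ⇒ new: firmware_stale, bios_posted.
Closure: {bios_posted, boot_ok, cable_seated, firmware_stale, led_green, led_red, no_display, overheat, power_on, replace_psu, reseat_ram, ship_unit} — 12 facts.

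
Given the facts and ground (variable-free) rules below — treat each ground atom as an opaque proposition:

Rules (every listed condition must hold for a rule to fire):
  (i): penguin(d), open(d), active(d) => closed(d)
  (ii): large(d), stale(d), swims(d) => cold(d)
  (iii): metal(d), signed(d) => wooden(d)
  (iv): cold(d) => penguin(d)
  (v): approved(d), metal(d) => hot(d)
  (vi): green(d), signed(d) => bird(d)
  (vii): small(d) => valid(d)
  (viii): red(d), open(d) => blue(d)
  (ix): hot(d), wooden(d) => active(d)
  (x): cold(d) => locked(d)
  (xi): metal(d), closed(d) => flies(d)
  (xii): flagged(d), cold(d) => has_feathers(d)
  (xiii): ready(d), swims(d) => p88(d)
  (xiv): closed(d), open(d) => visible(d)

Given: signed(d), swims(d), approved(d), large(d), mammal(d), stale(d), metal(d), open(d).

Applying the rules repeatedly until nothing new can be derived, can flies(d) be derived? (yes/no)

yes

Round 1 fires (ii), (iii), (v), giving cold(d), wooden(d), hot(d).
Round 2 fires (iv), (ix), (x), giving penguin(d), active(d), locked(d).
Round 3 fires (i), giving closed(d).
Round 4 fires (xi), (xiv), giving flies(d), visible(d).
flies(d) appears in round 4, so it is derivable.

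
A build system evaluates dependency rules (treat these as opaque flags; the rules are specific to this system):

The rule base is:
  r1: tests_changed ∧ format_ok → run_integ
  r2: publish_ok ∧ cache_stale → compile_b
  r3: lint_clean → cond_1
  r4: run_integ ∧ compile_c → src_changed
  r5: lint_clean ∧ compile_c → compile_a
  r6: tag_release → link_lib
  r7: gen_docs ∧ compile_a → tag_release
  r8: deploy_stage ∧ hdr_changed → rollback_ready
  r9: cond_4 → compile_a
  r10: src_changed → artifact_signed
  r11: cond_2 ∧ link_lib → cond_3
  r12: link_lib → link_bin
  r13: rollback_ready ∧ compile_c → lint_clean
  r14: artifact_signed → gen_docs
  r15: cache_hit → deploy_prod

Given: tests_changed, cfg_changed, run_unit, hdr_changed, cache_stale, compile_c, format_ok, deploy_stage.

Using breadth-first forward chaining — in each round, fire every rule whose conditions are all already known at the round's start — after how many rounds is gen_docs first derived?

4

Round 1 fires r1, r8, giving run_integ, rollback_ready.
Round 2 fires r4, r13, giving src_changed, lint_clean.
Round 3 fires r3, r5, r10, giving cond_1, compile_a, artifact_signed.
Round 4 fires r14, giving gen_docs.
gen_docs first appears in round 4.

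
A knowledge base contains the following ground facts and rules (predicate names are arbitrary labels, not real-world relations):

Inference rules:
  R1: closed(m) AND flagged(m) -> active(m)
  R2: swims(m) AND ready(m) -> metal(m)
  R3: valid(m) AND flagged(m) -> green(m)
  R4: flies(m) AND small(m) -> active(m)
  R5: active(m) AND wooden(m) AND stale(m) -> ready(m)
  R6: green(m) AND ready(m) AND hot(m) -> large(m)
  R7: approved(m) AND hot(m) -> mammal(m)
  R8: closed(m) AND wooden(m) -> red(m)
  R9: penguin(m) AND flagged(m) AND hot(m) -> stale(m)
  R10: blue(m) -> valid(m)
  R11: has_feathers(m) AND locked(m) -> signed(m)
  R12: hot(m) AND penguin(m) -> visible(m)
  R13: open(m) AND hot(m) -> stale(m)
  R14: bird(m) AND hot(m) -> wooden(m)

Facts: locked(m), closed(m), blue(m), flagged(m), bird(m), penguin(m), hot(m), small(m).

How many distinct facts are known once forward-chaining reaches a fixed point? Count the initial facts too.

17

Round 1 — R1, R9, R10, R12, R14, derive active(m), stale(m), valid(m), visible(m), wooden(m).
Round 2 — R3, R5, R8, derive green(m), ready(m), red(m).
Round 3 — R6, derive large(m).
Closure: {active(m), bird(m), blue(m), closed(m), flagged(m), green(m), hot(m), large(m), locked(m), penguin(m), ready(m), red(m), small(m), stale(m), valid(m), visible(m), wooden(m)} — 17 facts.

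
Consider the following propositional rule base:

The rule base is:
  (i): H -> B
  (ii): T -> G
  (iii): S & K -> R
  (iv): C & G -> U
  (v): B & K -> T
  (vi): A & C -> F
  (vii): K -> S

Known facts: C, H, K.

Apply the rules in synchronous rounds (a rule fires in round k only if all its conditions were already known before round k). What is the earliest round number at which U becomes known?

4

Round 1 — (i), (vii), derive B, S.
Round 2 — (iii), (v), derive R, T.
Round 3 — (ii), derive G.
Round 4 — (iv), derive U.
U first appears in round 4.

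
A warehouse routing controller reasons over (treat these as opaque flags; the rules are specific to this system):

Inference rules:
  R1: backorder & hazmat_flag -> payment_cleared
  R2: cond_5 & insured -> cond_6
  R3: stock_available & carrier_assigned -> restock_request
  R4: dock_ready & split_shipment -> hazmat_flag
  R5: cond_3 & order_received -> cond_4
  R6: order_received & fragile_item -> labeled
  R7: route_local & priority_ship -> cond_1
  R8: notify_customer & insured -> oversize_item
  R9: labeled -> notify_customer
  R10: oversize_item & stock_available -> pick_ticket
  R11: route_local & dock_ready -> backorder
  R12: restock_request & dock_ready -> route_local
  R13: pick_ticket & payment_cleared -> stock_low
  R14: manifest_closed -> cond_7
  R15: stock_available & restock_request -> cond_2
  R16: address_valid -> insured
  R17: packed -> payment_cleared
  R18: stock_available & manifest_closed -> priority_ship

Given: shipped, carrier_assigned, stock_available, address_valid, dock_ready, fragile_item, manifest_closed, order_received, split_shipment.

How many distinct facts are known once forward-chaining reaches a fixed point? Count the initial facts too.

Round 1 fires R3, R4, R6, R14, R16, R18, giving restock_request, hazmat_flag, labeled, cond_7, insured, priority_ship.
Round 2 fires R9, R12, R15, giving notify_customer, route_local, cond_2.
Round 3 fires R7, R8, R11, giving cond_1, oversize_item, backorder.
Round 4 fires R1, R10, giving payment_cleared, pick_ticket.
Round 5 fires R13, giving stock_low.
Closure: {address_valid, backorder, carrier_assigned, cond_1, cond_2, cond_7, dock_ready, fragile_item, hazmat_flag, insured, labeled, manifest_closed, notify_customer, order_received, oversize_item, payment_cleared, pick_ticket, priority_ship, restock_request, route_local, shipped, split_shipment, stock_available, stock_low} — 24 facts.

24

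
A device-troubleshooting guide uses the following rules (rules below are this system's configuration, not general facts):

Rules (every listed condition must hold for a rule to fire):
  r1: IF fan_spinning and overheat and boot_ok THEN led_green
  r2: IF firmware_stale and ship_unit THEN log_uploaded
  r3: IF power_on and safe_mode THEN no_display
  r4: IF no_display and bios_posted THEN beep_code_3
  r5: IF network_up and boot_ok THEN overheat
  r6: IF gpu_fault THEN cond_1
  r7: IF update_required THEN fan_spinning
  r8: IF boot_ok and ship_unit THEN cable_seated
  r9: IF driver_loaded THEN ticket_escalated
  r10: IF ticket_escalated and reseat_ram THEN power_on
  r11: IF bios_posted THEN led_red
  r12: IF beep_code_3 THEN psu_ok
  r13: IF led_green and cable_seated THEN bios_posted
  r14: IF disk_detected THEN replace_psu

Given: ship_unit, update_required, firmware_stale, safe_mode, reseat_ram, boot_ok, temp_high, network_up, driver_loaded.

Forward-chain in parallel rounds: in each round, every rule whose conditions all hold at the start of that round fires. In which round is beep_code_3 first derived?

Round 1: r2 [IF firmware_stale and ship_unit THEN log_uploaded]; r5 [IF network_up and boot_ok THEN overheat]; r7 [IF update_required THEN fan_spinning]; r8 [IF boot_ok and ship_unit THEN cable_seated]; r9 [IF driver_loaded THEN ticket_escalated]. New: log_uploaded, overheat, fan_spinning, cable_seated, ticket_escalated.
Round 2: r1 [IF fan_spinning and overheat and boot_ok THEN led_green]; r10 [IF ticket_escalated and reseat_ram THEN power_on]. New: led_green, power_on.
Round 3: r3 [IF power_on and safe_mode THEN no_display]; r13 [IF led_green and cable_seated THEN bios_posted]. New: no_display, bios_posted.
Round 4: r4 [IF no_display and bios_posted THEN beep_code_3]; r11 [IF bios_posted THEN led_red]. New: beep_code_3, led_red.
beep_code_3 first appears in round 4.

4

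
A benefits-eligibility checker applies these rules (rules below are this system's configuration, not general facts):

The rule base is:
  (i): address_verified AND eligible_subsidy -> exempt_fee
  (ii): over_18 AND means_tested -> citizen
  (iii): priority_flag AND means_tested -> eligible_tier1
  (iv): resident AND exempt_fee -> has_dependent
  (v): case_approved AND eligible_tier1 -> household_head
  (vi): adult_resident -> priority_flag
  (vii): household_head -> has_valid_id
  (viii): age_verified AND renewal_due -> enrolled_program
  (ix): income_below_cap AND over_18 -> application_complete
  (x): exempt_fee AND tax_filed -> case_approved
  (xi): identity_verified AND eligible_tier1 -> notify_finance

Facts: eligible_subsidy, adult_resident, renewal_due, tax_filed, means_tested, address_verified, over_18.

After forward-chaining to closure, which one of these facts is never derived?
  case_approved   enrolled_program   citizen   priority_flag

Round 1: (i) [address_verified AND eligible_subsidy -> exempt_fee]; (ii) [over_18 AND means_tested -> citizen]; (vi) [adult_resident -> priority_flag]. New: exempt_fee, citizen, priority_flag.
Round 2: (iii) [priority_flag AND means_tested -> eligible_tier1]; (x) [exempt_fee AND tax_filed -> case_approved]. New: eligible_tier1, case_approved.
Round 3: (v) [case_approved AND eligible_tier1 -> household_head]. New: household_head.
Round 4: (vii) [household_head -> has_valid_id]. New: has_valid_id.
Derived: case_approved (round 2), citizen (round 1), priority_flag (round 1). enrolled_program never appears in any round.

enrolled_program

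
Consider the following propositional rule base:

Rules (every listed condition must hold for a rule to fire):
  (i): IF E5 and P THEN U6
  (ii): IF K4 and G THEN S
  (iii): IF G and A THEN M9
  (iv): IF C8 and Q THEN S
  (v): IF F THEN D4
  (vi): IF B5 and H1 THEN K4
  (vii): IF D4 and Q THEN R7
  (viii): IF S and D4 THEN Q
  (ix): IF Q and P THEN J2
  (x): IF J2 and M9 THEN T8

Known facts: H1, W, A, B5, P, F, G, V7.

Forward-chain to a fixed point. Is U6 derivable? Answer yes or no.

Round 1 — (iii), (v), (vi), derive M9, D4, K4.
Round 2 — (ii), derive S.
Round 3 — (viii), derive Q.
Round 4 — (vii), (ix), derive R7, J2.
Round 5 — (x), derive T8.
Fixed point reached. U6 is concluded only by (i); (i) needs E5 (never derived).

no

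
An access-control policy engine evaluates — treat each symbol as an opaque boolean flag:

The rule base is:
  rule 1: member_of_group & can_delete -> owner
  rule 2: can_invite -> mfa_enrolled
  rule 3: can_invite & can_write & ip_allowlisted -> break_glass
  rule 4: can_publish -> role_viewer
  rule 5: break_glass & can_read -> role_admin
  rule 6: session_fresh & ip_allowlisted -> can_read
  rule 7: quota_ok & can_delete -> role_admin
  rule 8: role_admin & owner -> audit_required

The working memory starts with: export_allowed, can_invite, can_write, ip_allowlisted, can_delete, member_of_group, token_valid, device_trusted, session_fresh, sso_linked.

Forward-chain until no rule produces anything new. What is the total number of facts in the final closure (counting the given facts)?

Round 1 fires rule 1, rule 2, rule 3, rule 6, giving owner, mfa_enrolled, break_glass, can_read.
Round 2 fires rule 5, giving role_admin.
Round 3 fires rule 8, giving audit_required.
Closure: {audit_required, break_glass, can_delete, can_invite, can_read, can_write, device_trusted, export_allowed, ip_allowlisted, member_of_group, mfa_enrolled, owner, role_admin, session_fresh, sso_linked, token_valid} — 16 facts.

16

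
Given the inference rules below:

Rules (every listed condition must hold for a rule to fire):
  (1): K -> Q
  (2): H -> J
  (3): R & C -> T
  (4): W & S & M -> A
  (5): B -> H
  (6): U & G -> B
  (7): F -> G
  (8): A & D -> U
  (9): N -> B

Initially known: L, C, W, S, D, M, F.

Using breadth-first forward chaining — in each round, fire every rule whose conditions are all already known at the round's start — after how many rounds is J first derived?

5

[1] (4) [W & S & M -> A]; (7) [F -> G]. ⇒ new: A, G.
[2] (8) [A & D -> U]. ⇒ new: U.
[3] (6) [U & G -> B]. ⇒ new: B.
[4] (5) [B -> H]. ⇒ new: H.
[5] (2) [H -> J]. ⇒ new: J.
J first appears in round 5.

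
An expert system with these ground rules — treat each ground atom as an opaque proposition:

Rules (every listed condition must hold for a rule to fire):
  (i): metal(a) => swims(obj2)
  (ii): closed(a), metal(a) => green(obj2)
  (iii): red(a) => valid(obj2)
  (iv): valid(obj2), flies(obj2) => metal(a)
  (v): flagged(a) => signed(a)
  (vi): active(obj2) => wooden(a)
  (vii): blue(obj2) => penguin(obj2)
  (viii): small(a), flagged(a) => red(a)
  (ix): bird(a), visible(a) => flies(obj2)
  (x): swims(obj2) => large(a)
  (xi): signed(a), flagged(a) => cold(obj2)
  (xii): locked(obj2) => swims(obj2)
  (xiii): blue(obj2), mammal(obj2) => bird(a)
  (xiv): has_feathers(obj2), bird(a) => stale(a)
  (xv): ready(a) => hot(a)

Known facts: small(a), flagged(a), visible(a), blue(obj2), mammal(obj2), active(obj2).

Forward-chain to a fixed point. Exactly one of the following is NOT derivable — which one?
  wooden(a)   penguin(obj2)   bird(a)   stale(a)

Round 1: (v) [flagged(a) => signed(a)]; (vi) [active(obj2) => wooden(a)]; (vii) [blue(obj2) => penguin(obj2)]; (viii) [small(a), flagged(a) => red(a)]; (xiii) [blue(obj2), mammal(obj2) => bird(a)]. Adds signed(a), wooden(a), penguin(obj2), red(a), bird(a).
Round 2: (iii) [red(a) => valid(obj2)]; (ix) [bird(a), visible(a) => flies(obj2)]; (xi) [signed(a), flagged(a) => cold(obj2)]. Adds valid(obj2), flies(obj2), cold(obj2).
Round 3: (iv) [valid(obj2), flies(obj2) => metal(a)]. Adds metal(a).
Round 4: (i) [metal(a) => swims(obj2)]. Adds swims(obj2).
Round 5: (x) [swims(obj2) => large(a)]. Adds large(a).
Derived: penguin(obj2) (round 1), bird(a) (round 1), wooden(a) (round 1). stale(a) never appears in any round.

stale(a)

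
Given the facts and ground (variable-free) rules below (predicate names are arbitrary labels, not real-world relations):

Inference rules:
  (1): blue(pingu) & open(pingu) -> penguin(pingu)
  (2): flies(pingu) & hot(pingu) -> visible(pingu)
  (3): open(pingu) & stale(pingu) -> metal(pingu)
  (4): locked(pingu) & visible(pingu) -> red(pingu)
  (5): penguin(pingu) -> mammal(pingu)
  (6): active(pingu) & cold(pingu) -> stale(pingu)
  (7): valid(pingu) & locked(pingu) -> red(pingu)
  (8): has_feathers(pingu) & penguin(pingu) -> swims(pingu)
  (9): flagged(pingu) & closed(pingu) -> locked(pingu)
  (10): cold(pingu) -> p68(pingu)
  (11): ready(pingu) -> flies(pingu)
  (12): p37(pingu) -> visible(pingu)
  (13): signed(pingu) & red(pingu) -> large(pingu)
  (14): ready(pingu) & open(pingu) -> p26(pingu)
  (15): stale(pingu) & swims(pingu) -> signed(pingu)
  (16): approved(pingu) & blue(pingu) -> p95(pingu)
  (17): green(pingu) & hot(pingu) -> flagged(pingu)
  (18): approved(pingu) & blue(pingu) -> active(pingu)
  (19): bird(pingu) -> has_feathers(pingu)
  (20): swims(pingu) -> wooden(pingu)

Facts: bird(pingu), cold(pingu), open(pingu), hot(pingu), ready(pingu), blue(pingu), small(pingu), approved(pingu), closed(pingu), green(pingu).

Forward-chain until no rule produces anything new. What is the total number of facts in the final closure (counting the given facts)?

Round 1 — (1), (10), (11), (14), (16), (17), (18), (19), derive penguin(pingu), p68(pingu), flies(pingu), p26(pingu), p95(pingu), flagged(pingu), active(pingu), has_feathers(pingu).
Round 2 — (2), (5), (6), (8), (9), derive visible(pingu), mammal(pingu), stale(pingu), swims(pingu), locked(pingu).
Round 3 — (3), (4), (15), (20), derive metal(pingu), red(pingu), signed(pingu), wooden(pingu).
Round 4 — (13), derive large(pingu).
Closure: {active(pingu), approved(pingu), bird(pingu), blue(pingu), closed(pingu), cold(pingu), flagged(pingu), flies(pingu), green(pingu), has_feathers(pingu), hot(pingu), large(pingu), locked(pingu), mammal(pingu), metal(pingu), open(pingu), p26(pingu), p68(pingu), p95(pingu), penguin(pingu), ready(pingu), red(pingu), signed(pingu), small(pingu), stale(pingu), swims(pingu), visible(pingu), wooden(pingu)} — 28 facts.

28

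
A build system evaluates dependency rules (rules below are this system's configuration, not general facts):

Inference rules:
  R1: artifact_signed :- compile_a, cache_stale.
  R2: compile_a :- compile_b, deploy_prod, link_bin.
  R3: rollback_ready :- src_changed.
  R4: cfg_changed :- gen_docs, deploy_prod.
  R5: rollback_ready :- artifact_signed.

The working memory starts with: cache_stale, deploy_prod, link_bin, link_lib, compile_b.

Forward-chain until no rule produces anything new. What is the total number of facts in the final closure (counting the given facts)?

8

Round 1 fires R2, giving compile_a.
Round 2 fires R1, giving artifact_signed.
Round 3 fires R5, giving rollback_ready.
Closure: {artifact_signed, cache_stale, compile_a, compile_b, deploy_prod, link_bin, link_lib, rollback_ready} — 8 facts.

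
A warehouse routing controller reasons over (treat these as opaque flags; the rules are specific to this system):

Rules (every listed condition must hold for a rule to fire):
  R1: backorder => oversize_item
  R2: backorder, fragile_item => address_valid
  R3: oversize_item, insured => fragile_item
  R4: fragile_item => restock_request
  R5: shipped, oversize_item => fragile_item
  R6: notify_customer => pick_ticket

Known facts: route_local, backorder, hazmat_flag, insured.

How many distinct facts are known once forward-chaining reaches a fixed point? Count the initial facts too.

8

[1] R1 [backorder => oversize_item]. ⇒ new: oversize_item.
[2] R3 [oversize_item, insured => fragile_item]. ⇒ new: fragile_item.
[3] R2 [backorder, fragile_item => address_valid]; R4 [fragile_item => restock_request]. ⇒ new: address_valid, restock_request.
Closure: {address_valid, backorder, fragile_item, hazmat_flag, insured, oversize_item, restock_request, route_local} — 8 facts.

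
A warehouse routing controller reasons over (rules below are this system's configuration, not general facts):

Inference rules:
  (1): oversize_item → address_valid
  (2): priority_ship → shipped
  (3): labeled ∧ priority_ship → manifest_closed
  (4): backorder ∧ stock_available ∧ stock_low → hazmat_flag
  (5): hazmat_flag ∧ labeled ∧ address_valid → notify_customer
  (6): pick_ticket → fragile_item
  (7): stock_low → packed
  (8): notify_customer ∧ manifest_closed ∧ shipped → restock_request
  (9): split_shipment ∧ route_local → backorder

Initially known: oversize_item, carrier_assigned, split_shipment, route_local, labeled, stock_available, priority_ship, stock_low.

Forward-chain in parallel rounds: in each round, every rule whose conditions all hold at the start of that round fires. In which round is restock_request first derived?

Round 1: (1) [oversize_item → address_valid]; (2) [priority_ship → shipped]; (3) [labeled ∧ priority_ship → manifest_closed]; (7) [stock_low → packed]; (9) [split_shipment ∧ route_local → backorder]. New: address_valid, shipped, manifest_closed, packed, backorder.
Round 2: (4) [backorder ∧ stock_available ∧ stock_low → hazmat_flag]. New: hazmat_flag.
Round 3: (5) [hazmat_flag ∧ labeled ∧ address_valid → notify_customer]. New: notify_customer.
Round 4: (8) [notify_customer ∧ manifest_closed ∧ shipped → restock_request]. New: restock_request.
restock_request first appears in round 4.

4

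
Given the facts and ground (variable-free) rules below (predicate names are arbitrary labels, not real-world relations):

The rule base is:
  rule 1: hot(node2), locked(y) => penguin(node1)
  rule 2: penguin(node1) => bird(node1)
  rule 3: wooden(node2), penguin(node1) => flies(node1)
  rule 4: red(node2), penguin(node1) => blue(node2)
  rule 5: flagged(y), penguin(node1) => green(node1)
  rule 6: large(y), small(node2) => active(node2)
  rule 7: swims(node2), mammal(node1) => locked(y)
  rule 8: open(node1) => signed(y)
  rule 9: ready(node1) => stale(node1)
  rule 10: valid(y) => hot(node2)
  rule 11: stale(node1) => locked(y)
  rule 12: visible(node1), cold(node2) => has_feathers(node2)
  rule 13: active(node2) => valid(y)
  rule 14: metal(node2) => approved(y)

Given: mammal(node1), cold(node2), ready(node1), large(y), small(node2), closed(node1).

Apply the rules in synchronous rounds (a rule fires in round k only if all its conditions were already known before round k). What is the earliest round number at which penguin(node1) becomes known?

4

Round 1 — rule 6, rule 9, derive active(node2), stale(node1).
Round 2 — rule 11, rule 13, derive locked(y), valid(y).
Round 3 — rule 10, derive hot(node2).
Round 4 — rule 1, derive penguin(node1).
penguin(node1) first appears in round 4.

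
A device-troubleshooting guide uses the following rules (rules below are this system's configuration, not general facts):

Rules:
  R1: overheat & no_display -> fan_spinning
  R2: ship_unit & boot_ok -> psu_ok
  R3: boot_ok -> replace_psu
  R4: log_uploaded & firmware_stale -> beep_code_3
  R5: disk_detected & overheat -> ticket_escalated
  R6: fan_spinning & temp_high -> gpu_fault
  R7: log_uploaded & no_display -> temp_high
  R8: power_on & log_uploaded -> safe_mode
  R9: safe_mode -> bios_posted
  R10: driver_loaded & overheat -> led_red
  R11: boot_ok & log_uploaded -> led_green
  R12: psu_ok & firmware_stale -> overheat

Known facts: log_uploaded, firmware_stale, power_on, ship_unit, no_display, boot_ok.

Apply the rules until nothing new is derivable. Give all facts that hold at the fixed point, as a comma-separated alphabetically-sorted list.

beep_code_3, bios_posted, boot_ok, fan_spinning, firmware_stale, gpu_fault, led_green, log_uploaded, no_display, overheat, power_on, psu_ok, replace_psu, safe_mode, ship_unit, temp_high

Round 1 — R2, R3, R4, R7, R8, R11, derive psu_ok, replace_psu, beep_code_3, temp_high, safe_mode, led_green.
Round 2 — R9, R12, derive bios_posted, overheat.
Round 3 — R1, derive fan_spinning.
Round 4 — R6, derive gpu_fault.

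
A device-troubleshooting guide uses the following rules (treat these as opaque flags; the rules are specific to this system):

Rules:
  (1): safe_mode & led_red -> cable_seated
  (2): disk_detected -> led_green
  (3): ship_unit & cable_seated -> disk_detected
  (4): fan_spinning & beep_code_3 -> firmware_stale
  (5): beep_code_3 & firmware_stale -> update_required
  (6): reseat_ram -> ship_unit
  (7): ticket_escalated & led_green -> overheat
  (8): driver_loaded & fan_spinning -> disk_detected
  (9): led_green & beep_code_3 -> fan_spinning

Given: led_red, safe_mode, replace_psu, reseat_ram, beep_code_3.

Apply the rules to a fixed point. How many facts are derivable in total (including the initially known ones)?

Round 1 — (1), (6), derive cable_seated, ship_unit.
Round 2 — (3), derive disk_detected.
Round 3 — (2), derive led_green.
Round 4 — (9), derive fan_spinning.
Round 5 — (4), derive firmware_stale.
Round 6 — (5), derive update_required.
Closure: {beep_code_3, cable_seated, disk_detected, fan_spinning, firmware_stale, led_green, led_red, replace_psu, reseat_ram, safe_mode, ship_unit, update_required} — 12 facts.

12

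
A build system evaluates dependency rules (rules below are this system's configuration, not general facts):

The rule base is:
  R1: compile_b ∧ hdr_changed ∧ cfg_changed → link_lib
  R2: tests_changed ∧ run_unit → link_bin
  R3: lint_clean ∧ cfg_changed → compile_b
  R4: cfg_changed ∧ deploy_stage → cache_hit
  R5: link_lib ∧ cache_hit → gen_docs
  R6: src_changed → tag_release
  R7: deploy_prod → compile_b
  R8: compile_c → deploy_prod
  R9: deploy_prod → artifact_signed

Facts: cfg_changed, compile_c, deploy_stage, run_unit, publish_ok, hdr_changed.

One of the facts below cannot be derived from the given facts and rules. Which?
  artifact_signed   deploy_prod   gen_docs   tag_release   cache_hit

tag_release

Round 1 fires R4, R8, giving cache_hit, deploy_prod.
Round 2 fires R7, R9, giving compile_b, artifact_signed.
Round 3 fires R1, giving link_lib.
Round 4 fires R5, giving gen_docs.
Derived: artifact_signed (round 2), gen_docs (round 4), deploy_prod (round 1), cache_hit (round 1). tag_release never appears in any round.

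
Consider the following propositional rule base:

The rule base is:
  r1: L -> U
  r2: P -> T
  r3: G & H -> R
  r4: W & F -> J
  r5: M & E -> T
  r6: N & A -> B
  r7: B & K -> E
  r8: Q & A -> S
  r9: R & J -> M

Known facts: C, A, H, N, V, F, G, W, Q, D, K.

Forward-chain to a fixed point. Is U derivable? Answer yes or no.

Round 1: r3 [G & H -> R]; r4 [W & F -> J]; r6 [N & A -> B]; r8 [Q & A -> S]. New: R, J, B, S.
Round 2: r7 [B & K -> E]; r9 [R & J -> M]. New: E, M.
Round 3: r5 [M & E -> T]. New: T.
Fixed point reached. U is concluded only by r1; r1 needs L (never derived).

no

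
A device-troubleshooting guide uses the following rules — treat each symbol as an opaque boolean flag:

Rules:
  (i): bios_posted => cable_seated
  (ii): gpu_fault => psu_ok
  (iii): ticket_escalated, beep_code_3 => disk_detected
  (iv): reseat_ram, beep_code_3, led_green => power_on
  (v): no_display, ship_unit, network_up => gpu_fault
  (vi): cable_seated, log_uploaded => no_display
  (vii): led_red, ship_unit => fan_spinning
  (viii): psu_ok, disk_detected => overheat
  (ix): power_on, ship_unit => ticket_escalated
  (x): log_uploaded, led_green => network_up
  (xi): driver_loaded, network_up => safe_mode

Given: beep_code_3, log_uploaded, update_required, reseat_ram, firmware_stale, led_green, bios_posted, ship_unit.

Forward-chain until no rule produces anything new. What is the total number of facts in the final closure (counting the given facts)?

[1] (i) [bios_posted => cable_seated]; (iv) [reseat_ram, beep_code_3, led_green => power_on]; (x) [log_uploaded, led_green => network_up]. ⇒ new: cable_seated, power_on, network_up.
[2] (vi) [cable_seated, log_uploaded => no_display]; (ix) [power_on, ship_unit => ticket_escalated]. ⇒ new: no_display, ticket_escalated.
[3] (iii) [ticket_escalated, beep_code_3 => disk_detected]; (v) [no_display, ship_unit, network_up => gpu_fault]. ⇒ new: disk_detected, gpu_fault.
[4] (ii) [gpu_fault => psu_ok]. ⇒ new: psu_ok.
[5] (viii) [psu_ok, disk_detected => overheat]. ⇒ new: overheat.
Closure: {beep_code_3, bios_posted, cable_seated, disk_detected, firmware_stale, gpu_fault, led_green, log_uploaded, network_up, no_display, overheat, power_on, psu_ok, reseat_ram, ship_unit, ticket_escalated, update_required} — 17 facts.

17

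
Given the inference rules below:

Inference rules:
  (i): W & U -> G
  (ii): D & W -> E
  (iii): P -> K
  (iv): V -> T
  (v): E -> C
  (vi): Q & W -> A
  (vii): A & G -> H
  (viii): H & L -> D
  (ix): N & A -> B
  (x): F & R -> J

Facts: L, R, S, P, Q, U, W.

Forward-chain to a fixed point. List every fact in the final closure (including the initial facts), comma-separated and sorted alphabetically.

Round 1: (i) [W & U -> G]; (iii) [P -> K]; (vi) [Q & W -> A]. New: G, K, A.
Round 2: (vii) [A & G -> H]. New: H.
Round 3: (viii) [H & L -> D]. New: D.
Round 4: (ii) [D & W -> E]. New: E.
Round 5: (v) [E -> C]. New: C.

A, C, D, E, G, H, K, L, P, Q, R, S, U, W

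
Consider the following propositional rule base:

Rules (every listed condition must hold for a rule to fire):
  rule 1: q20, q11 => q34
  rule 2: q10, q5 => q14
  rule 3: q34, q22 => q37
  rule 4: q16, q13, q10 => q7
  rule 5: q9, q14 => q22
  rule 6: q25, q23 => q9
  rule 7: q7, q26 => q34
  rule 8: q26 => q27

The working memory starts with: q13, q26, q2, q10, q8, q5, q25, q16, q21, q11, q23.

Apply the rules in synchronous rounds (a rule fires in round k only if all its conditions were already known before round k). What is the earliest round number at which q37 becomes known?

3

Round 1: rule 2 [q10, q5 => q14]; rule 4 [q16, q13, q10 => q7]; rule 6 [q25, q23 => q9]; rule 8 [q26 => q27]. New: q14, q7, q9, q27.
Round 2: rule 5 [q9, q14 => q22]; rule 7 [q7, q26 => q34]. New: q22, q34.
Round 3: rule 3 [q34, q22 => q37]. New: q37.
q37 first appears in round 3.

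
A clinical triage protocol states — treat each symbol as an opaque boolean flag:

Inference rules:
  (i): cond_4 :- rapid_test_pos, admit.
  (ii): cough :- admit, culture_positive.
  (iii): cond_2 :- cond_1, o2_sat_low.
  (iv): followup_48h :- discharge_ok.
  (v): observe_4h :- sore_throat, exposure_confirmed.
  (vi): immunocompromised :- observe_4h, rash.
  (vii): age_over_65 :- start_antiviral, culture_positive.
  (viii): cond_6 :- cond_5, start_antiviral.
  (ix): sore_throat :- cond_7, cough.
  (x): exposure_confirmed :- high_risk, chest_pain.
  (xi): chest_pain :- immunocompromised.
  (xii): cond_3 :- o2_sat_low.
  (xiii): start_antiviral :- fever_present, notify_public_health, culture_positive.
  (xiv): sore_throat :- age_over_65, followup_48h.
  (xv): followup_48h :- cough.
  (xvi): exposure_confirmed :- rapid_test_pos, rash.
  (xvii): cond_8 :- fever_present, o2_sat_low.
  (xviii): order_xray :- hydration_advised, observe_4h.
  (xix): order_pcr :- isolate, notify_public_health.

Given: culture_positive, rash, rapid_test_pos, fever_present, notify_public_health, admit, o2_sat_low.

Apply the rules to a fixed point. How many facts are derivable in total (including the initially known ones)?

19

[1] (i) [cond_4 :- rapid_test_pos, admit.]; (ii) [cough :- admit, culture_positive.]; (xii) [cond_3 :- o2_sat_low.]; (xiii) [start_antiviral :- fever_present, notify_public_health, culture_positive.]; (xvi) [exposure_confirmed :- rapid_test_pos, rash.]; (xvii) [cond_8 :- fever_present, o2_sat_low.]. ⇒ new: cond_4, cough, cond_3, start_antiviral, exposure_confirmed, cond_8.
[2] (vii) [age_over_65 :- start_antiviral, culture_positive.]; (xv) [followup_48h :- cough.]. ⇒ new: age_over_65, followup_48h.
[3] (xiv) [sore_throat :- age_over_65, followup_48h.]. ⇒ new: sore_throat.
[4] (v) [observe_4h :- sore_throat, exposure_confirmed.]. ⇒ new: observe_4h.
[5] (vi) [immunocompromised :- observe_4h, rash.]. ⇒ new: immunocompromised.
[6] (xi) [chest_pain :- immunocompromised.]. ⇒ new: chest_pain.
Closure: {admit, age_over_65, chest_pain, cond_3, cond_4, cond_8, cough, culture_positive, exposure_confirmed, fever_present, followup_48h, immunocompromised, notify_public_health, o2_sat_low, observe_4h, rapid_test_pos, rash, sore_throat, start_antiviral} — 19 facts.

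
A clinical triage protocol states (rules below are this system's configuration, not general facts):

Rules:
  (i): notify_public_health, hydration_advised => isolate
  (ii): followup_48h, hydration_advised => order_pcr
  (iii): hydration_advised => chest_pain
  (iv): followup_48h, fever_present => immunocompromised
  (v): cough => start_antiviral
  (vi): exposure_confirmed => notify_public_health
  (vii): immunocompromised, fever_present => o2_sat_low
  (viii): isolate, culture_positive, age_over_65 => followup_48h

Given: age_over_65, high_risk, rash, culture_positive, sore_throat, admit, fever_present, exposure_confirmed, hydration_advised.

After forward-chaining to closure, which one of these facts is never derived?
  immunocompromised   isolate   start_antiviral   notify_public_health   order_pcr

[1] (iii) [hydration_advised => chest_pain]; (vi) [exposure_confirmed => notify_public_health]. ⇒ new: chest_pain, notify_public_health.
[2] (i) [notify_public_health, hydration_advised => isolate]. ⇒ new: isolate.
[3] (viii) [isolate, culture_positive, age_over_65 => followup_48h]. ⇒ new: followup_48h.
[4] (ii) [followup_48h, hydration_advised => order_pcr]; (iv) [followup_48h, fever_present => immunocompromised]. ⇒ new: order_pcr, immunocompromised.
[5] (vii) [immunocompromised, fever_present => o2_sat_low]. ⇒ new: o2_sat_low.
Derived: immunocompromised (round 4), isolate (round 2), notify_public_health (round 1), order_pcr (round 4). start_antiviral never appears in any round.

start_antiviral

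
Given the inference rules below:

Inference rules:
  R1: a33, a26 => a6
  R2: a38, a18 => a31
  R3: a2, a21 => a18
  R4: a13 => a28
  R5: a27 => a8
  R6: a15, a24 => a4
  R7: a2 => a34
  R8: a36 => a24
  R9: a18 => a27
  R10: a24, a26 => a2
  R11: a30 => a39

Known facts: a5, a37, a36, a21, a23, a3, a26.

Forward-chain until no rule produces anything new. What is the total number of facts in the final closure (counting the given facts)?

Round 1: R8 [a36 => a24]. New: a24.
Round 2: R10 [a24, a26 => a2]. New: a2.
Round 3: R3 [a2, a21 => a18]; R7 [a2 => a34]. New: a18, a34.
Round 4: R9 [a18 => a27]. New: a27.
Round 5: R5 [a27 => a8]. New: a8.
Closure: {a18, a2, a21, a23, a24, a26, a27, a3, a34, a36, a37, a5, a8} — 13 facts.

13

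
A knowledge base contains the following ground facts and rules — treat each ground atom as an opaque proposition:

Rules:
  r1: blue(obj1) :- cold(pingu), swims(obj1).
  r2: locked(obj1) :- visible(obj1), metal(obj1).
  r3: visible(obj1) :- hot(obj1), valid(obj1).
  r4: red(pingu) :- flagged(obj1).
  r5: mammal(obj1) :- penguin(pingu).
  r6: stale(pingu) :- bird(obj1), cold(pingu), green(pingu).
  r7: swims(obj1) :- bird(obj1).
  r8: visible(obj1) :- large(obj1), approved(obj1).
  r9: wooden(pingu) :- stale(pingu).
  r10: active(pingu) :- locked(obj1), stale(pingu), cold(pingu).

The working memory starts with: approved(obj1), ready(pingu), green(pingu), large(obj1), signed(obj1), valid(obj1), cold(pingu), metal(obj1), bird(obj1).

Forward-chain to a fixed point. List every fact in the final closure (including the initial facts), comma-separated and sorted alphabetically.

Round 1 fires r6, r7, r8, giving stale(pingu), swims(obj1), visible(obj1).
Round 2 fires r1, r2, r9, giving blue(obj1), locked(obj1), wooden(pingu).
Round 3 fires r10, giving active(pingu).

active(pingu), approved(obj1), bird(obj1), blue(obj1), cold(pingu), green(pingu), large(obj1), locked(obj1), metal(obj1), ready(pingu), signed(obj1), stale(pingu), swims(obj1), valid(obj1), visible(obj1), wooden(pingu)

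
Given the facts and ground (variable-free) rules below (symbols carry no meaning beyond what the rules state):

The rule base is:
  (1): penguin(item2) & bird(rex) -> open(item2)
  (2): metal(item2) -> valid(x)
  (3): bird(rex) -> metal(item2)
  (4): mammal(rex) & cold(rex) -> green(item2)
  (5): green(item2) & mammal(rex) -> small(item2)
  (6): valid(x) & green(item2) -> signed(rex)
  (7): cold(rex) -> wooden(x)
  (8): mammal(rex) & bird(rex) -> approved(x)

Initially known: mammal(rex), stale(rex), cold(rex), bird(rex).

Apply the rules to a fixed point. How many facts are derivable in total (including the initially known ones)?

Round 1: (3) [bird(rex) -> metal(item2)]; (4) [mammal(rex) & cold(rex) -> green(item2)]; (7) [cold(rex) -> wooden(x)]; (8) [mammal(rex) & bird(rex) -> approved(x)]. New: metal(item2), green(item2), wooden(x), approved(x).
Round 2: (2) [metal(item2) -> valid(x)]; (5) [green(item2) & mammal(rex) -> small(item2)]. New: valid(x), small(item2).
Round 3: (6) [valid(x) & green(item2) -> signed(rex)]. New: signed(rex).
Closure: {approved(x), bird(rex), cold(rex), green(item2), mammal(rex), metal(item2), signed(rex), small(item2), stale(rex), valid(x), wooden(x)} — 11 facts.

11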